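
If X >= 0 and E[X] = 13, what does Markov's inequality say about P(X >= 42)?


Markov: P(X >= a) <= E[X]/a
P(X >= 42) <= 13/42

13/42


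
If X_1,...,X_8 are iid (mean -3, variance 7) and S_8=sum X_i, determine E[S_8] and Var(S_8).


E[S_n] = n*mu = 8*-3 = -24
Var(S_n) = n*sigma^2 = 8*7 = 56

E[S_8]=-24, Var(S_8)=56


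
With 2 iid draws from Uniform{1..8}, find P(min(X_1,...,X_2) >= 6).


P(min >= 6) = P(all X_i >= 6) = (P(X_1 >= 6))^2
= (3/8)^2 = 9/64

9/64


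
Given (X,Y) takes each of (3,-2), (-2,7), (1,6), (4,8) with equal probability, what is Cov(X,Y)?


E[X]=3/2, E[Y]=19/4, E[XY]=9/2
Cov(X,Y) = E[XY] - E[X]E[Y] = 9/2 - 3/2*19/4 = -21/8

-21/8


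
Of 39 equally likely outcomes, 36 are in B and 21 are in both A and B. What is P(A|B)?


P(A|B) = P(A∩B)/P(B) = (21/39)/(36/39) = 21/36 = 7/12

7/12


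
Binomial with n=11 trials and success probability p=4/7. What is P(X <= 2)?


P(X<=2) = P(X=0) + P(X=1) + P(X=2)
= 177147/1977326743 + 2598156/1977326743 + 17321040/1977326743
= 20096343/1977326743

20096343/1977326743


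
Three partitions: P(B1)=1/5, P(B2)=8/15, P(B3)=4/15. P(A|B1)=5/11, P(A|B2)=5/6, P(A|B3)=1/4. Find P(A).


P(A) = P(A|B1)P(B1) + P(A|B2)P(B2) + P(A|B3)P(B3)
= 5/11*1/5 + 5/6*8/15 + 1/4*4/15
= 1/11 + 4/9 + 1/15 = 298/495

298/495


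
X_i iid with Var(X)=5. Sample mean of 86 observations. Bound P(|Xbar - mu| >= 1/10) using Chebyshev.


Var(Xbar) = Var(X)/n = 5/86
Chebyshev: P(|Xbar-mu| >= 1/10) <= Var(Xbar)/(1/10)^2 = (5/86)/(1/100) = 250/43
Bound exceeds 1, so trivial bound: 1

1


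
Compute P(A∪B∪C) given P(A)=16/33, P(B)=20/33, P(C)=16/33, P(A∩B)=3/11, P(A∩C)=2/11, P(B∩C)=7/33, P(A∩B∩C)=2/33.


P(A∪B∪C) = P(A)+P(B)+P(C) - P(AB)-P(AC)-P(BC) + P(ABC)
= 16/33+20/33+16/33 - 3/11-2/11-7/33 + 2/33
= 32/33

32/33


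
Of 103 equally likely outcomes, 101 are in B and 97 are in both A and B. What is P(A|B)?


P(A|B) = P(A∩B)/P(B) = (97/103)/(101/103) = 97/101

97/101


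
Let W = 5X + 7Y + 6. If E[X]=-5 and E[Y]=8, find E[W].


E[5X + 7Y + 6] = 5*E[X] + 7*E[Y] + 6
= (5)*(-5) + (7)*(8) + (6)
= -25 + 56 + 6 = 37

37


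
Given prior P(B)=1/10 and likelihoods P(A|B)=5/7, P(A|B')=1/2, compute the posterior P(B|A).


P(A) = P(A|B)P(B) + P(A|B')P(B') = 5/7*1/10 + 1/2*9/10 = 73/140
P(B|A) = P(A|B)P(B)/P(A) = (1/14)/(73/140) = 10/73

10/73


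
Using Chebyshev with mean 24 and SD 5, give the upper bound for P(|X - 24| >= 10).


k = 10/5 = 2
Chebyshev: P(|X-mu| >= k*sigma) <= 1/k^2 = 1/2^2 = 1/4

1/4


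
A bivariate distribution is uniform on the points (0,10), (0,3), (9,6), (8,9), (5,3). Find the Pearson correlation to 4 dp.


Cov(X,Y) = 0.9200, Var(X) = 14.6400, Var(Y) = 8.5600
rho = Cov/(sqrt(VarX)*sqrt(VarY)) = 0.0822

0.0822


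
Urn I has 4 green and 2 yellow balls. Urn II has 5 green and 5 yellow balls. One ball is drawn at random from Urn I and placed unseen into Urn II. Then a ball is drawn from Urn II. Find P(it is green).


P(transfer green) = 4/6 = 2/3; P(transfer yellow) = 1/3
If green transferred: Urn II has 6 green of 11, so P(green|green moved) = 6/11
If yellow transferred: Urn II has 5 green of 11, so P(green|yellow moved) = 5/11
By total probability: P(green) = 2/3*6/11 + 1/3*5/11 = 17/33

17/33


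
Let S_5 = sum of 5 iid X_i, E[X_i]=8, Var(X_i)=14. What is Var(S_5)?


By independence, Var(S_n) = n*Var(X_1) = 5*14 = 70

70


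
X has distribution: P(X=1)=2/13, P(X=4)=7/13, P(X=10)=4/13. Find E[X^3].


E[X^3] = sum(g(x)*P(x))
= 1*2/13 + 64*7/13 + 1000*4/13
= 4450/13

4450/13


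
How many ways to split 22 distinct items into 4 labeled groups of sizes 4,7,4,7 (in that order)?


22! = 1124000727777607680000
Denominator: 4!=24 * 7!=5040 * 4!=24 * 7!=5040
Coefficient = 1124000727777607680000 / 14631321600 = 76821544800

76821544800


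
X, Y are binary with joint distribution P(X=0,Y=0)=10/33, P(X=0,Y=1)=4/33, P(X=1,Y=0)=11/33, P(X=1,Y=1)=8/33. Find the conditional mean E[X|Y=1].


P(Y=1) = 12/33
E[X|Y=1] = (0*4 + 1*8)/12 = 8/12 = 2/3

2/3


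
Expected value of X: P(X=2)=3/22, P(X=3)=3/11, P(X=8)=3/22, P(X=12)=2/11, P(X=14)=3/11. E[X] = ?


E[X] = sum(x * P(x))
= 2*3/22 + 3*3/11 + 8*3/22 + 12*2/11 + 14*3/11
= 90/11

90/11


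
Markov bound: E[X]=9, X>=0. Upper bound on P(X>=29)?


Markov: P(X >= a) <= E[X]/a
P(X >= 29) <= 9/29

9/29


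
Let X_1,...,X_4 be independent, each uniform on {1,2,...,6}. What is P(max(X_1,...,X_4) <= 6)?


P(max <= 6) = P(all X_i <= 6) = (P(X_1 <= 6))^4
= (6/6)^4 = 1^4 = 1

1


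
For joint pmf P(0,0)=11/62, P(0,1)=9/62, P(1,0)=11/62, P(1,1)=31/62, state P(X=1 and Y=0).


Read from table: P(X=1, Y=0) = 11/62

11/62


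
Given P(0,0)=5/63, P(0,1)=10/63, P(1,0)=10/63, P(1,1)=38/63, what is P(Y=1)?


P(Y=1) = P(0,1)+P(1,1) = 10/63 + 38/63 = 48/63 = 16/21

16/21


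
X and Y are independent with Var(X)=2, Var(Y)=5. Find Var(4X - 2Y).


Independence => Cov(X,Y)=0
Var(4X - 2Y) = 4^2*Var(X) + (-2)^2*Var(Y)
= 16*2 + 4*5 = 52

52


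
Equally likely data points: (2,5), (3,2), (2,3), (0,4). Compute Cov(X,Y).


E[X]=7/4, E[Y]=7/2, E[XY]=11/2
Cov(X,Y) = E[XY] - E[X]E[Y] = 11/2 - 7/4*7/2 = -5/8

-5/8


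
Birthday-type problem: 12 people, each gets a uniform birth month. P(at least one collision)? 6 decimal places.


P(all different) = prod((12-i)/12 for i=0..11) = 0.000054
P(at least one match) = 1 - 0.000054 = 0.999946

0.999946


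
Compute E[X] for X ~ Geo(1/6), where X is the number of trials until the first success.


For geometric (trials until first success), E[X] = 1/p = 1/(1/6) = 6

6


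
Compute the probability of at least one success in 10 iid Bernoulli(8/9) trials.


P(at least one) = 1 - P(none)
P(none) = (1 - 8/9)^10 = (1/9)^10 = 1/3486784401
P(at least one) = 1 - 1/3486784401 = 3486784400/3486784401

3486784400/3486784401


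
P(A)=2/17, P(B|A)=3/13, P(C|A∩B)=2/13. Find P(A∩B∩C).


P(A∩B∩C) = P(A) * P(B|A) * P(C|A∩B)
= 2/17 * 3/13 * 2/13
= 6/221 * 2/13 = 12/2873

12/2873


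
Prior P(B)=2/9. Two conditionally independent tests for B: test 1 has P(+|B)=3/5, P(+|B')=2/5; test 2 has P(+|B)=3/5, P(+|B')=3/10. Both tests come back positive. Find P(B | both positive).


After test 1: P(+) = 3/5*2/9 + 2/5*7/9 = 4/9
P(B|+) = (2/15)/(4/9) = 3/10
After test 2 (use post1 as new prior): P(+) = 3/5*3/10 + 3/10*7/10 = 39/100
P(B|+,+) = (9/50)/(39/100) = 6/13

6/13


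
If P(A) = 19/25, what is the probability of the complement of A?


P(A') = 1 - P(A) = 1 - 19/25 = 6/25

6/25


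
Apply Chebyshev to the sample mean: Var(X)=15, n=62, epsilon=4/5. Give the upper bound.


Var(Xbar) = Var(X)/n = 15/62
Chebyshev: P(|Xbar-mu| >= 4/5) <= Var(Xbar)/(4/5)^2 = (15/62)/(16/25) = 375/992

375/992


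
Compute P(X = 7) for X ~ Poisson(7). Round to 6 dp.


P(X=7) = e^(-7) * 7^7 / 7!
≈ 0.0009118819656 * 823543 / 5040
≈ 0.149003

0.149003


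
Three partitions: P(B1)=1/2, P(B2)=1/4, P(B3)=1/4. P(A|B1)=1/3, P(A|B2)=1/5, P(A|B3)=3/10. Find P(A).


P(A) = P(A|B1)P(B1) + P(A|B2)P(B2) + P(A|B3)P(B3)
= 1/3*1/2 + 1/5*1/4 + 3/10*1/4
= 1/6 + 1/20 + 3/40 = 7/24

7/24


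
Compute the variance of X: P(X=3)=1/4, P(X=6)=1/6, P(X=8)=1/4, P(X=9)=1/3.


E[X] = 27/4, E[X^2] = 205/4
Var(X) = E[X^2] - (E[X])^2 = 205/4 - (27/4)^2 = 91/16

91/16


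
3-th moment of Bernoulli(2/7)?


For Bernoulli: X in {0,1}
E[X^3] = 0^3*(1-2/7) + 1^3*2/7 = 2/7

2/7


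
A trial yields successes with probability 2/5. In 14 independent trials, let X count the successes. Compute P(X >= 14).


P(X>=14) = P(X=14)
= 16384/6103515625
= 16384/6103515625

16384/6103515625


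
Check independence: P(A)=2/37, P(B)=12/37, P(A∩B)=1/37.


P(A)*P(B) = 2/37*12/37 = 24/1369
P(A∩B) = 1/37 != 24/1369, so not independent

No, A and B are not independent


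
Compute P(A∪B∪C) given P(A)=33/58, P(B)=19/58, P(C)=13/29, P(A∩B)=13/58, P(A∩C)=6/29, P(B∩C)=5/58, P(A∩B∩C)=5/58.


P(A∪B∪C) = P(A)+P(B)+P(C) - P(AB)-P(AC)-P(BC) + P(ABC)
= 33/58+19/58+13/29 - 13/58-6/29-5/58 + 5/58
= 53/58

53/58


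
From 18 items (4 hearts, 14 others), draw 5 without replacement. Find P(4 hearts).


P(X=4) = C(4,4)*C(14,1) / C(18,5)
= 1*14 / 8568
= 14/8568 = 1/612

1/612


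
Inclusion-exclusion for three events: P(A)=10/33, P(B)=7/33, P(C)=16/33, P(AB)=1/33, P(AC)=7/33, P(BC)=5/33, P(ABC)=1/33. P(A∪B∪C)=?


P(A∪B∪C) = P(A)+P(B)+P(C) - P(AB)-P(AC)-P(BC) + P(ABC)
= 10/33+7/33+16/33 - 1/33-7/33-5/33 + 1/33
= 7/11

7/11


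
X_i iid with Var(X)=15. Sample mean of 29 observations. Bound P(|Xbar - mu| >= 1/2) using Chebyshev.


Var(Xbar) = Var(X)/n = 15/29
Chebyshev: P(|Xbar-mu| >= 1/2) <= Var(Xbar)/(1/2)^2 = (15/29)/(1/4) = 60/29
Bound exceeds 1, so trivial bound: 1

1


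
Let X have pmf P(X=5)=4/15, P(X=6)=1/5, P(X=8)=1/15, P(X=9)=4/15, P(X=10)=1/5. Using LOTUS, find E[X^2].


E[X^2] = sum(g(x)*P(x))
= 25*4/15 + 36*1/5 + 64*1/15 + 81*4/15 + 100*1/5
= 896/15

896/15


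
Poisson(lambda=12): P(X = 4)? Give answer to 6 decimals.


P(X=4) = e^(-12) * 12^4 / 4!
≈ 0.000006144212353 * 20736 / 24
≈ 0.005309

0.005309


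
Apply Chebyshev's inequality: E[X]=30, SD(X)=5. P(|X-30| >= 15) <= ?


k = 15/5 = 3
Chebyshev: P(|X-mu| >= k*sigma) <= 1/k^2 = 1/3^2 = 1/9

1/9


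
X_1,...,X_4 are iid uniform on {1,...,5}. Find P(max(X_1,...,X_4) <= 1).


P(max <= 1) = P(all X_i <= 1) = (P(X_1 <= 1))^4
= (1/5)^4 = 1/625

1/625


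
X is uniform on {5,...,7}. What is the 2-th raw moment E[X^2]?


E[X^2] = (1/3) * sum(x^2 for x=5..7)
= 110/3

110/3


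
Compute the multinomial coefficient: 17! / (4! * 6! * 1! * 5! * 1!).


17! = 355687428096000
Denominator: 4!=24 * 6!=720 * 1!=1 * 5!=120 * 1!=1
Coefficient = 355687428096000 / 2073600 = 171531360

171531360


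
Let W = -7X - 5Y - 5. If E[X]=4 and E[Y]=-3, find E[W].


E[-7X - 5Y - 5] = -7*E[X] - 5*E[Y] - 5
= (-7)*(4) + (-5)*(-3) + (-5)
= -28 + 15 - 5 = -18

-18


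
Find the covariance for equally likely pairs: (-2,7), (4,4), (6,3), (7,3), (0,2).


E[X]=3, E[Y]=19/5, E[XY]=41/5
Cov(X,Y) = E[XY] - E[X]E[Y] = 41/5 - 3*19/5 = -16/5

-16/5


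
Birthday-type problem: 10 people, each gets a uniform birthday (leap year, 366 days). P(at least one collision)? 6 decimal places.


P(all different) = prod((366-i)/366 for i=0..9) = 0.883355
P(at least one match) = 1 - 0.883355 = 0.116645

0.116645


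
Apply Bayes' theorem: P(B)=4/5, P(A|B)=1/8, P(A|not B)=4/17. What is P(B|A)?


P(A) = P(A|B)P(B) + P(A|B')P(B') = 1/8*4/5 + 4/17*1/5 = 5/34
P(B|A) = P(A|B)P(B)/P(A) = (1/10)/(5/34) = 17/25

17/25


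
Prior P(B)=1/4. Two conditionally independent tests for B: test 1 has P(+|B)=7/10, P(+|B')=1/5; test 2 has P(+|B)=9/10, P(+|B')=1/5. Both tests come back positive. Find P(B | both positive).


After test 1: P(+) = 7/10*1/4 + 1/5*3/4 = 13/40
P(B|+) = (7/40)/(13/40) = 7/13
After test 2 (use post1 as new prior): P(+) = 9/10*7/13 + 1/5*6/13 = 15/26
P(B|+,+) = (63/130)/(15/26) = 21/25

21/25


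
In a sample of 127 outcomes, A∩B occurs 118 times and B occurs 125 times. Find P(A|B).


P(A|B) = P(A∩B)/P(B) = (118/127)/(125/127) = 118/125

118/125


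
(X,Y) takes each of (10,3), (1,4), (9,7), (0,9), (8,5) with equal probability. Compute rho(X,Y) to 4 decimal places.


Cov(X,Y) = -3.9600, Var(X) = 17.8400, Var(Y) = 4.6400
rho = Cov/(sqrt(VarX)*sqrt(VarY)) = -0.4352

-0.4352


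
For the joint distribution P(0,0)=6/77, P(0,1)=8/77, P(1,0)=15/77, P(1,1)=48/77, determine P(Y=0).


P(Y=0) = P(0,0)+P(1,0) = 6/77 + 15/77 = 21/77 = 3/11

3/11


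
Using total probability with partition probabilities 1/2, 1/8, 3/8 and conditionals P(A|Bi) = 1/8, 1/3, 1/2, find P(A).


P(A) = P(A|B1)P(B1) + P(A|B2)P(B2) + P(A|B3)P(B3)
= 1/8*1/2 + 1/3*1/8 + 1/2*3/8
= 1/16 + 1/24 + 3/16 = 7/24

7/24


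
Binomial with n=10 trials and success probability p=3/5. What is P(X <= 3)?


P(X<=3) = P(X=0) + P(X=1) + P(X=2) + P(X=3)
= 1024/9765625 + 3072/1953125 + 20736/1953125 + 82944/1953125
= 534784/9765625

534784/9765625


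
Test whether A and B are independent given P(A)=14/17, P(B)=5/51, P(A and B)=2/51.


P(A)*P(B) = 14/17*5/51 = 70/867
P(A∩B) = 2/51 != 70/867, so not independent

No, A and B are not independent


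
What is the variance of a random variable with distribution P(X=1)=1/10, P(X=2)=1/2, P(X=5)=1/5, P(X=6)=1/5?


E[X] = 33/10, E[X^2] = 143/10
Var(X) = E[X^2] - (E[X])^2 = 143/10 - (33/10)^2 = 341/100

341/100


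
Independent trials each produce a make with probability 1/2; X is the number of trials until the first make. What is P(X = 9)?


P(X=9) = (1-p)^8 * p = (1/2)^8 * 1/2
= 1/256 * 1/2 = 1/512

1/512


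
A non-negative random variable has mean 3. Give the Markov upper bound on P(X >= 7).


Markov: P(X >= a) <= E[X]/a
P(X >= 7) <= 3/7

3/7


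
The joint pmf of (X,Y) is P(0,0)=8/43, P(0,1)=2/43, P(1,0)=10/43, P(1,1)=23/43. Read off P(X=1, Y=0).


Read from table: P(X=1, Y=0) = 10/43

10/43


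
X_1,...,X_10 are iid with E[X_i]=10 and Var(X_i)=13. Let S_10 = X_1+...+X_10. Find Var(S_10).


By independence, Var(S_n) = n*Var(X_1) = 10*13 = 130

130


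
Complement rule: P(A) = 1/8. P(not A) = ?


P(A') = 1 - P(A) = 1 - 1/8 = 7/8

7/8


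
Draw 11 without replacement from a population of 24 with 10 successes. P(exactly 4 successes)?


P(X=4) = C(10,4)*C(14,7) / C(24,11)
= 210*3432 / 2496144
= 720720/2496144 = 2145/7429

2145/7429


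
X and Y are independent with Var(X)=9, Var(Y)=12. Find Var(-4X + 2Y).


Independence => Cov(X,Y)=0
Var(-4X + 2Y) = (-4)^2*Var(X) + 2^2*Var(Y)
= 16*9 + 4*12 = 192

192


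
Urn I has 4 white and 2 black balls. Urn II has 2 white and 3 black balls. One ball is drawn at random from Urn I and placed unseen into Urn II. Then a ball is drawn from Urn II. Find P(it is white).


P(transfer white) = 4/6 = 2/3; P(transfer black) = 1/3
If white transferred: Urn II has 3 white of 6, so P(white|white moved) = 1/2
If black transferred: Urn II has 2 white of 6, so P(white|black moved) = 1/3
By total probability: P(white) = 2/3*1/2 + 1/3*1/3 = 4/9

4/9


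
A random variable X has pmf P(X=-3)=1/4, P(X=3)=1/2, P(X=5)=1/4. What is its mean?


E[X] = sum(x * P(x))
= -3*1/4 + 3*1/2 + 5*1/4
= 2

2


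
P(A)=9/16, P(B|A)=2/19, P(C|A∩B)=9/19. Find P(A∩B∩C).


P(A∩B∩C) = P(A) * P(B|A) * P(C|A∩B)
= 9/16 * 2/19 * 9/19
= 9/152 * 9/19 = 81/2888

81/2888


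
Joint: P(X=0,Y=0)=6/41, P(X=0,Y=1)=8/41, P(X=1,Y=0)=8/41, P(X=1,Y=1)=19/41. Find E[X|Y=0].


P(Y=0) = 14/41
E[X|Y=0] = (0*6 + 1*8)/14 = 8/14 = 4/7

4/7


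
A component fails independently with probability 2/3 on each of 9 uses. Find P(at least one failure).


P(at least one) = 1 - P(none)
P(none) = (1 - 2/3)^9 = (1/3)^9 = 1/19683
P(at least one) = 1 - 1/19683 = 19682/19683

19682/19683


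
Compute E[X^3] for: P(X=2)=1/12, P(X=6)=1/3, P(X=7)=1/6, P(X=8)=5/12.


E[X^3] = sum(x^3 * P(x))
= 8*1/12 + 216*1/3 + 343*1/6 + 512*5/12
= 2059/6

2059/6


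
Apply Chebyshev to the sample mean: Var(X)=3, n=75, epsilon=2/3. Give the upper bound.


Var(Xbar) = Var(X)/n = 3/75
Chebyshev: P(|Xbar-mu| >= 2/3) <= Var(Xbar)/(2/3)^2 = (1/25)/(4/9) = 9/100

9/100


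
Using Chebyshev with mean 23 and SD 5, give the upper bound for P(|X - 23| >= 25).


k = 25/5 = 5
Chebyshev: P(|X-mu| >= k*sigma) <= 1/k^2 = 1/5^2 = 1/25

1/25


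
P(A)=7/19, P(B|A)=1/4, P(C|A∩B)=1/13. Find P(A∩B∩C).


P(A∩B∩C) = P(A) * P(B|A) * P(C|A∩B)
= 7/19 * 1/4 * 1/13
= 7/76 * 1/13 = 7/988

7/988


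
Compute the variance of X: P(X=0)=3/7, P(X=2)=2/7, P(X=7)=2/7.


E[X] = 18/7, E[X^2] = 106/7
Var(X) = E[X^2] - (E[X])^2 = 106/7 - (18/7)^2 = 418/49

418/49


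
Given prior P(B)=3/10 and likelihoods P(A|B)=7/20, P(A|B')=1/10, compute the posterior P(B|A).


P(A) = P(A|B)P(B) + P(A|B')P(B') = 7/20*3/10 + 1/10*7/10 = 7/40
P(B|A) = P(A|B)P(B)/P(A) = (21/200)/(7/40) = 3/5

3/5


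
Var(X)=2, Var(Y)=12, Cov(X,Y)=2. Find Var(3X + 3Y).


Var(3X + 3Y) = 3^2*Var(X) + 3^2*Var(Y) + 2*3*3*Cov(X,Y)
= 9*2 + 9*12 + 18*2
= 18 + 108 + 36 = 162

162


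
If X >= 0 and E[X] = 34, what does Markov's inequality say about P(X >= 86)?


Markov: P(X >= a) <= E[X]/a
P(X >= 86) <= 34/86 = 17/43

17/43


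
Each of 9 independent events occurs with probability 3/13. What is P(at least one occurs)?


P(at least one) = 1 - P(none)
P(none) = (1 - 3/13)^9 = (10/13)^9 = 1000000000/10604499373
P(at least one) = 1 - 1000000000/10604499373 = 9604499373/10604499373

9604499373/10604499373


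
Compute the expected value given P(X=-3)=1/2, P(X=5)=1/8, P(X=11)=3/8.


E[X] = sum(x * P(x))
= -3*1/2 + 5*1/8 + 11*3/8
= 13/4

13/4


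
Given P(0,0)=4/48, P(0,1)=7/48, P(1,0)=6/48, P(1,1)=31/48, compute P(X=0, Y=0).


Read from table: P(X=0, Y=0) = 4/48 = 1/12

1/12


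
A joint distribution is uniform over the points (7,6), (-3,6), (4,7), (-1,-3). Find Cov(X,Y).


E[X]=7/4, E[Y]=4, E[XY]=55/4
Cov(X,Y) = E[XY] - E[X]E[Y] = 55/4 - 7/4*4 = 27/4

27/4


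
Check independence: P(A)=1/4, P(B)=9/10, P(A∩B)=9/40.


P(A)*P(B) = 1/4*9/10 = 9/40
P(A∩B) = 9/40, which equals P(A)P(B), so independent

Yes, A and B are independent


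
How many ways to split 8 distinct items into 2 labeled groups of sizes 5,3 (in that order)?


8! = 40320
Denominator: 5!=120 * 3!=6
Coefficient = 40320 / 720 = 56

56


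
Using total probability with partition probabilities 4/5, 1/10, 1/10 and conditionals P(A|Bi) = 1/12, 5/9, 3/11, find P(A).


P(A) = P(A|B1)P(B1) + P(A|B2)P(B2) + P(A|B3)P(B3)
= 1/12*4/5 + 5/9*1/10 + 3/11*1/10
= 1/15 + 1/18 + 3/110 = 74/495

74/495


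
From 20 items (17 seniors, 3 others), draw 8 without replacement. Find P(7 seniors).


P(X=7) = C(17,7)*C(3,1) / C(20,8)
= 19448*3 / 125970
= 58344/125970 = 44/95

44/95


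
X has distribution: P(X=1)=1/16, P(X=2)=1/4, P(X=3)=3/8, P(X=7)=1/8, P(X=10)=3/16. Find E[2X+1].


E[2X+1] = sum(g(x)*P(x))
= 3*1/16 + 5*1/4 + 7*3/8 + 15*1/8 + 21*3/16
= 79/8

79/8


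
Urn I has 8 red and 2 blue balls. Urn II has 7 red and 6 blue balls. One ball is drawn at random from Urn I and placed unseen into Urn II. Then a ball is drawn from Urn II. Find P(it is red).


P(transfer red) = 8/10 = 4/5; P(transfer blue) = 1/5
If red transferred: Urn II has 8 red of 14, so P(red|red moved) = 4/7
If blue transferred: Urn II has 7 red of 14, so P(red|blue moved) = 1/2
By total probability: P(red) = 4/5*4/7 + 1/5*1/2 = 39/70

39/70


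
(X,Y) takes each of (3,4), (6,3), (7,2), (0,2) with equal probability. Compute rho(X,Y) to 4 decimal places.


Cov(X,Y) = 0.0000, Var(X) = 7.5000, Var(Y) = 0.6875
rho = Cov/(sqrt(VarX)*sqrt(VarY)) = 0.0000

0.0000


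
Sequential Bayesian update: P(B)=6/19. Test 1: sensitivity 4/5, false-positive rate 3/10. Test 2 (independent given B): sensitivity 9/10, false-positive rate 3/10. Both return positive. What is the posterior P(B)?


After test 1: P(+) = 4/5*6/19 + 3/10*13/19 = 87/190
P(B|+) = (24/95)/(87/190) = 16/29
After test 2 (use post1 as new prior): P(+) = 9/10*16/29 + 3/10*13/29 = 183/290
P(B|+,+) = (72/145)/(183/290) = 48/61

48/61


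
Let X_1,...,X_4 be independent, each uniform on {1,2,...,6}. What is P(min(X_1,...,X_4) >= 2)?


P(min >= 2) = P(all X_i >= 2) = (P(X_1 >= 2))^4
= (5/6)^4 = 625/1296

625/1296


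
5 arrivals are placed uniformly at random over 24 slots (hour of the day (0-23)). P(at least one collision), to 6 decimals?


P(all different) = prod((24-i)/24 for i=0..4) = 0.640553
P(at least one match) = 1 - 0.640553 = 0.359447

0.359447


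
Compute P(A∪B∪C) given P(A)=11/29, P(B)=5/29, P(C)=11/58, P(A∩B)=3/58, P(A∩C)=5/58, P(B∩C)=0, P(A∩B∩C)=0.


P(A∪B∪C) = P(A)+P(B)+P(C) - P(AB)-P(AC)-P(BC) + P(ABC)
= 11/29+5/29+11/58 - 3/58-5/58-0 + 0
= 35/58

35/58


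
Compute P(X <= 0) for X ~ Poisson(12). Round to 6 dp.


P(X<=0) = e^(-12)*12^0/0!
≈ 0.0000061442
≈ 0.000006

0.000006


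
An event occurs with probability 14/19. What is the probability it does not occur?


P(A') = 1 - P(A) = 1 - 14/19 = 5/19

5/19


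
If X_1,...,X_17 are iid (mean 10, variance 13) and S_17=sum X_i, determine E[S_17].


E[S_n] = n*E[X_1] = 17*10 = 170

170


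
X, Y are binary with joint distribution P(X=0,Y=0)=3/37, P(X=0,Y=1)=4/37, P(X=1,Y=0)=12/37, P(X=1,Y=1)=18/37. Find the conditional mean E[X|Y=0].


P(Y=0) = 15/37
E[X|Y=0] = (0*3 + 1*12)/15 = 12/15 = 4/5

4/5


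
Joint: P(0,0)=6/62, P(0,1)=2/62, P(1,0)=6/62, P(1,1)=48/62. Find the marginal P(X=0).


P(X=0) = P(0,0)+P(0,1) = 6/62 + 2/62 = 8/62 = 4/31

4/31


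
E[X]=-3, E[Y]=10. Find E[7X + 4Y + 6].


E[7X + 4Y + 6] = 7*E[X] + 4*E[Y] + 6
= (7)*(-3) + (4)*(10) + (6)
= -21 + 40 + 6 = 25

25


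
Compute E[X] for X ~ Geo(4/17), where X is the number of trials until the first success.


For geometric (trials until first success), E[X] = 1/p = 1/(4/17) = 17/4

17/4


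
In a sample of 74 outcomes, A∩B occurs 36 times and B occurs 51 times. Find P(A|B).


P(A|B) = P(A∩B)/P(B) = (36/74)/(51/74) = 36/51 = 12/17

12/17


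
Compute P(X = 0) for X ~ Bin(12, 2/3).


P(X=0) = C(12,0) * p^0 * (1-p)^12
= 1 * 1 * 1/531441
= 1/531441

1/531441


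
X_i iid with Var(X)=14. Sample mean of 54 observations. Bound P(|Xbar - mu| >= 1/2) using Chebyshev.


Var(Xbar) = Var(X)/n = 14/54
Chebyshev: P(|Xbar-mu| >= 1/2) <= Var(Xbar)/(1/2)^2 = (7/27)/(1/4) = 28/27
Bound exceeds 1, so trivial bound: 1

1


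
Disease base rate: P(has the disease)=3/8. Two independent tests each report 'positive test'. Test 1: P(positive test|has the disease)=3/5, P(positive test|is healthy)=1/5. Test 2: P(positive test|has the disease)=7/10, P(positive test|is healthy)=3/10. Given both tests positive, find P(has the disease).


After test 1: P(+) = 3/5*3/8 + 1/5*5/8 = 7/20
P(B|+) = (9/40)/(7/20) = 9/14
After test 2 (use post1 as new prior): P(+) = 7/10*9/14 + 3/10*5/14 = 39/70
P(B|+,+) = (9/20)/(39/70) = 21/26

21/26


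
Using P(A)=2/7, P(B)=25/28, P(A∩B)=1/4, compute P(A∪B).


P(A∪B) = P(A) + P(B) - P(A∩B)
= 2/7 + 25/28 - 1/4 = 13/14

13/14


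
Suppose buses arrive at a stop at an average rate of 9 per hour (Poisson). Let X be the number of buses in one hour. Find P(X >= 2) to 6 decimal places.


P(X>=2) = 1 - P(X<=1) = 1 - (e^(-9)*9^0/0! + e^(-9)*9^1/1!)
≈ 1 - (0.0001234098 + 0.0011106882)
= 1 - 0.0012340980 = 0.9987659020
≈ 0.998766

0.998766


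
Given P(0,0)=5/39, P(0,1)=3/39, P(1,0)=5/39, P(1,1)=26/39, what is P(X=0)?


P(X=0) = P(0,0)+P(0,1) = 5/39 + 3/39 = 8/39

8/39


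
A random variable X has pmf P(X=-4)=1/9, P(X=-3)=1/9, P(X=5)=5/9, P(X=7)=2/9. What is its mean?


E[X] = sum(x * P(x))
= -4*1/9 - 3*1/9 + 5*5/9 + 7*2/9
= 32/9

32/9


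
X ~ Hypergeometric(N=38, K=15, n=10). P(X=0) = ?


P(X=0) = C(15,0)*C(23,10) / C(38,10)
= 1*1144066 / 472733756
= 1144066/472733756 = 161/66526

161/66526


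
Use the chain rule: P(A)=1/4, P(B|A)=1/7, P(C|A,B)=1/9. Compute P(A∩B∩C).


P(A∩B∩C) = P(A) * P(B|A) * P(C|A∩B)
= 1/4 * 1/7 * 1/9
= 1/28 * 1/9 = 1/252

1/252


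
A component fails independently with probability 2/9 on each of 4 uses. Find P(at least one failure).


P(at least one) = 1 - P(none)
P(none) = (1 - 2/9)^4 = (7/9)^4 = 2401/6561
P(at least one) = 1 - 2401/6561 = 4160/6561

4160/6561


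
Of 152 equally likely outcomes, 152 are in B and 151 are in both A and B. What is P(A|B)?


P(A|B) = P(A∩B)/P(B) = (151/152)/(152/152) = 151/152

151/152


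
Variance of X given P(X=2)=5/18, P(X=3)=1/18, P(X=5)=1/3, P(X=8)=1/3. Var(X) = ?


E[X] = 91/18, E[X^2] = 563/18
Var(X) = E[X^2] - (E[X])^2 = 563/18 - (91/18)^2 = 1853/324

1853/324


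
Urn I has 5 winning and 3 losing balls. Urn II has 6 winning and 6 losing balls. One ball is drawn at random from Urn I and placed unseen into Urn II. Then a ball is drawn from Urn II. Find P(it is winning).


P(transfer winning) = 5/8; P(transfer losing) = 3/8
If winning transferred: Urn II has 7 winning of 13, so P(winning|winning moved) = 7/13
If losing transferred: Urn II has 6 winning of 13, so P(winning|losing moved) = 6/13
By total probability: P(winning) = 5/8*7/13 + 3/8*6/13 = 53/104

53/104


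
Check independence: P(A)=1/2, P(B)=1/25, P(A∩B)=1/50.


P(A)*P(B) = 1/2*1/25 = 1/50
P(A∩B) = 1/50, which equals P(A)P(B), so independent

Yes, A and B are independent


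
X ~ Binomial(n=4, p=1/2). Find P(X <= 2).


P(X<=2) = P(X=0) + P(X=1) + P(X=2)
= 1/16 + 1/4 + 3/8
= 11/16

11/16


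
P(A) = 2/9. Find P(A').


P(A') = 1 - P(A) = 1 - 2/9 = 7/9

7/9


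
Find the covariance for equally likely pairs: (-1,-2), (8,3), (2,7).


E[X]=3, E[Y]=8/3, E[XY]=40/3
Cov(X,Y) = E[XY] - E[X]E[Y] = 40/3 - 3*8/3 = 16/3

16/3


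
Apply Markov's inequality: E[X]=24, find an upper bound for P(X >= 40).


Markov: P(X >= a) <= E[X]/a
P(X >= 40) <= 24/40 = 3/5

3/5


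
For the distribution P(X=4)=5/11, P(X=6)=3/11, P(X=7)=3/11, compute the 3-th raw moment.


E[X^3] = sum(x^3 * P(x))
= 64*5/11 + 216*3/11 + 343*3/11
= 1997/11

1997/11


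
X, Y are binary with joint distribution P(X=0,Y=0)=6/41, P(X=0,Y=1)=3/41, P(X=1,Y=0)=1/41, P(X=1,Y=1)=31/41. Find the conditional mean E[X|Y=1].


P(Y=1) = 34/41
E[X|Y=1] = (0*3 + 1*31)/34 = 31/34

31/34


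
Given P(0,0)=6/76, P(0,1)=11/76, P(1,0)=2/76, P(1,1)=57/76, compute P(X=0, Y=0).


Read from table: P(X=0, Y=0) = 6/76 = 3/38

3/38


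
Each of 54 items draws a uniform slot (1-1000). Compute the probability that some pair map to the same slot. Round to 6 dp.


P(all different) = prod((1000-i)/1000 for i=0..53) = 0.232882
P(at least one match) = 1 - 0.232882 = 0.767118

0.767118


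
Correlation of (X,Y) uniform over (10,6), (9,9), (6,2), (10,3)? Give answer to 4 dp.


Cov(X,Y) = 2.0000, Var(X) = 2.6875, Var(Y) = 7.5000
rho = Cov/(sqrt(VarX)*sqrt(VarY)) = 0.4455

0.4455


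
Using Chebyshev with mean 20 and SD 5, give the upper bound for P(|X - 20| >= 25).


k = 25/5 = 5
Chebyshev: P(|X-mu| >= k*sigma) <= 1/k^2 = 1/5^2 = 1/25

1/25


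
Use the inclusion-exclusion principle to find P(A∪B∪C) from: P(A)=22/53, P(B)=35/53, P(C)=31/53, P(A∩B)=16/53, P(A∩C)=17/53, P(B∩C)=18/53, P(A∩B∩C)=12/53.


P(A∪B∪C) = P(A)+P(B)+P(C) - P(AB)-P(AC)-P(BC) + P(ABC)
= 22/53+35/53+31/53 - 16/53-17/53-18/53 + 12/53
= 49/53

49/53


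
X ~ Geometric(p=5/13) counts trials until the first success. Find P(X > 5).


P(X > 5) = P(first 5 trials all fail) = (1-p)^5 = (8/13)^5 = 32768/371293

32768/371293


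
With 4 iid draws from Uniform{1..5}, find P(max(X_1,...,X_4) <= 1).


P(max <= 1) = P(all X_i <= 1) = (P(X_1 <= 1))^4
= (1/5)^4 = 1/625

1/625


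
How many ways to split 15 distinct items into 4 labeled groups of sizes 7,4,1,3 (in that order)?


15! = 1307674368000
Denominator: 7!=5040 * 4!=24 * 1!=1 * 3!=6
Coefficient = 1307674368000 / 725760 = 1801800

1801800


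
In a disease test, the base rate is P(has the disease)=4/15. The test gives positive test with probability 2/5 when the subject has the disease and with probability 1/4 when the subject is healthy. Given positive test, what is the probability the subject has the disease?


P(A) = P(A|B)P(B) + P(A|B')P(B') = 2/5*4/15 + 1/4*11/15 = 29/100
P(B|A) = P(A|B)P(B)/P(A) = (8/75)/(29/100) = 32/87

32/87


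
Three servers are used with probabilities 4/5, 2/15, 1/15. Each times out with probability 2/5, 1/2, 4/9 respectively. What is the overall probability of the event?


P(A) = P(A|B1)P(B1) + P(A|B2)P(B2) + P(A|B3)P(B3)
= 2/5*4/5 + 1/2*2/15 + 4/9*1/15
= 8/25 + 1/15 + 4/135 = 281/675

281/675


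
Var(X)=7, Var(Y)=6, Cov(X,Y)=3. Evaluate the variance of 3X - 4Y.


Var(3X - 4Y) = 3^2*Var(X) + (-4)^2*Var(Y) + 2*3*(-4)*Cov(X,Y)
= 9*7 + 16*6 - 24*3
= 63 + 96 - 72 = 87

87


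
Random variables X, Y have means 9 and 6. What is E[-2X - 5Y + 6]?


E[-2X - 5Y + 6] = -2*E[X] - 5*E[Y] + 6
= (-2)*(9) + (-5)*(6) + (6)
= -18 - 30 + 6 = -42

-42


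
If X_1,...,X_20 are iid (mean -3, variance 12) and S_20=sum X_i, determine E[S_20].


E[S_n] = n*E[X_1] = 20*-3 = -60

-60


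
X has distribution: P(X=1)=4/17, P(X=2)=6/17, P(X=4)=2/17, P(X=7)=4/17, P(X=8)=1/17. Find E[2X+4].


E[2X+4] = sum(g(x)*P(x))
= 6*4/17 + 8*6/17 + 12*2/17 + 18*4/17 + 20*1/17
= 188/17

188/17


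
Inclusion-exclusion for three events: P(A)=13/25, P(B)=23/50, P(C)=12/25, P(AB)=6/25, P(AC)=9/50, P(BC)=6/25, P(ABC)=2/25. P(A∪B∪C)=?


P(A∪B∪C) = P(A)+P(B)+P(C) - P(AB)-P(AC)-P(BC) + P(ABC)
= 13/25+23/50+12/25 - 6/25-9/50-6/25 + 2/25
= 22/25

22/25


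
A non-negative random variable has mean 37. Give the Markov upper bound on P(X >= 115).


Markov: P(X >= a) <= E[X]/a
P(X >= 115) <= 37/115

37/115


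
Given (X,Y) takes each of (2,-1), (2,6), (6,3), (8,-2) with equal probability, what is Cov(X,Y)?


E[X]=9/2, E[Y]=3/2, E[XY]=3
Cov(X,Y) = E[XY] - E[X]E[Y] = 3 - 9/2*3/2 = -15/4

-15/4


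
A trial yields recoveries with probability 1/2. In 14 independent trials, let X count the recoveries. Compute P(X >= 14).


P(X>=14) = P(X=14)
= 1/16384
= 1/16384

1/16384


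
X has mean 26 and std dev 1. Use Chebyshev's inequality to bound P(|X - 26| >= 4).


k = 4/1 = 4
Chebyshev: P(|X-mu| >= k*sigma) <= 1/k^2 = 1/4^2 = 1/16

1/16


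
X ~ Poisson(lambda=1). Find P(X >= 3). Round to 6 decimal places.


P(X>=3) = 1 - P(X<=2) = 1 - (e^(-1)*1^0/0! + e^(-1)*1^1/1! + e^(-1)*1^2/2!)
≈ 1 - (0.3678794412 + 0.3678794412 + 0.1839397206)
= 1 - 0.9196986030 = 0.0803013970
≈ 0.080301

0.080301


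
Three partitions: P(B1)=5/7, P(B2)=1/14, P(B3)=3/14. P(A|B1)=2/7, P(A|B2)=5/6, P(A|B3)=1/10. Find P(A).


P(A) = P(A|B1)P(B1) + P(A|B2)P(B2) + P(A|B3)P(B3)
= 2/7*5/7 + 5/6*1/14 + 1/10*3/14
= 10/49 + 5/84 + 3/140 = 419/1470

419/1470


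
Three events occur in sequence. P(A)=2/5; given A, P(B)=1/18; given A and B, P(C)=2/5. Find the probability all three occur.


P(A∩B∩C) = P(A) * P(B|A) * P(C|A∩B)
= 2/5 * 1/18 * 2/5
= 1/45 * 2/5 = 2/225

2/225


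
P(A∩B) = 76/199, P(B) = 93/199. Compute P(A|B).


P(A|B) = P(A∩B)/P(B) = (76/199)/(93/199) = 76/93

76/93


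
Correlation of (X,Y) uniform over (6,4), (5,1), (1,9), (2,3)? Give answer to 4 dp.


Cov(X,Y) = -3.8750, Var(X) = 4.2500, Var(Y) = 8.6875
rho = Cov/(sqrt(VarX)*sqrt(VarY)) = -0.6377

-0.6377


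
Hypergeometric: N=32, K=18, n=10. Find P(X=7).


P(X=7) = C(18,7)*C(14,3) / C(32,10)
= 31824*364 / 64512240
= 11583936/64512240 = 18564/103385

18564/103385


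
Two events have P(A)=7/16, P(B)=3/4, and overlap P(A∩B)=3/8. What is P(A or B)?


P(A∪B) = P(A) + P(B) - P(A∩B)
= 7/16 + 3/4 - 3/8 = 13/16

13/16


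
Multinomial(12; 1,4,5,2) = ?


12! = 479001600
Denominator: 1!=1 * 4!=24 * 5!=120 * 2!=2
Coefficient = 479001600 / 5760 = 83160

83160


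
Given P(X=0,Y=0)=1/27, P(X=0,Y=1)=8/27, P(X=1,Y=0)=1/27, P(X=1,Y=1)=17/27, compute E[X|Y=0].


P(Y=0) = 2/27
E[X|Y=0] = (0*1 + 1*1)/2 = 1/2

1/2


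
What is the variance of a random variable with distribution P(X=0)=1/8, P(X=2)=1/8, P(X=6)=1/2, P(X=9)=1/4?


E[X] = 11/2, E[X^2] = 155/4
Var(X) = E[X^2] - (E[X])^2 = 155/4 - (11/2)^2 = 17/2

17/2


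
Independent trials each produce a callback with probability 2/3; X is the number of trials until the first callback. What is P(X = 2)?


P(X=2) = (1-p)^1 * p = (1/3)^1 * 2/3
= 1/3 * 2/3 = 2/9

2/9


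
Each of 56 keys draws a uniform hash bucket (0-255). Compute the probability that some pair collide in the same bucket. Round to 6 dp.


P(all different) = prod((256-i)/256 for i=0..55) = 0.001496
P(at least one match) = 1 - 0.001496 = 0.998504

0.998504


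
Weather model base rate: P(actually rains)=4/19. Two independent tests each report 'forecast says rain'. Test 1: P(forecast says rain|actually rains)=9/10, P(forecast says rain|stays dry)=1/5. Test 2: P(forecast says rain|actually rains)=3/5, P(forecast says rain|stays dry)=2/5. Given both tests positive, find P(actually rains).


After test 1: P(+) = 9/10*4/19 + 1/5*15/19 = 33/95
P(B|+) = (18/95)/(33/95) = 6/11
After test 2 (use post1 as new prior): P(+) = 3/5*6/11 + 2/5*5/11 = 28/55
P(B|+,+) = (18/55)/(28/55) = 9/14

9/14


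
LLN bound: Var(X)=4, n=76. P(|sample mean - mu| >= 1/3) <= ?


Var(Xbar) = Var(X)/n = 4/76
Chebyshev: P(|Xbar-mu| >= 1/3) <= Var(Xbar)/(1/3)^2 = (1/19)/(1/9) = 9/19

9/19


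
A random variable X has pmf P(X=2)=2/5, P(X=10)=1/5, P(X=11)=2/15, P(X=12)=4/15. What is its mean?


E[X] = sum(x * P(x))
= 2*2/5 + 10*1/5 + 11*2/15 + 12*4/15
= 112/15

112/15


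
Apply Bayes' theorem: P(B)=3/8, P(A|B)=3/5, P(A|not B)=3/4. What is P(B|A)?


P(A) = P(A|B)P(B) + P(A|B')P(B') = 3/5*3/8 + 3/4*5/8 = 111/160
P(B|A) = P(A|B)P(B)/P(A) = (9/40)/(111/160) = 12/37

12/37


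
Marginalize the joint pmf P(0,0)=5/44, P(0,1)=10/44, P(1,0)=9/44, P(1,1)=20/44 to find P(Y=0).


P(Y=0) = P(0,0)+P(1,0) = 5/44 + 9/44 = 14/44 = 7/22

7/22


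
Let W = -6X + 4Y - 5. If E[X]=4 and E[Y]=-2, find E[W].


E[-6X + 4Y - 5] = -6*E[X] + 4*E[Y] - 5
= (-6)*(4) + (4)*(-2) + (-5)
= -24 - 8 - 5 = -37

-37


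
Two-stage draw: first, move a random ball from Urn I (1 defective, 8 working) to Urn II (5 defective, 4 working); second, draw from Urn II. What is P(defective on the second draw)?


P(transfer defective) = 1/9; P(transfer working) = 8/9
If defective transferred: Urn II has 6 defective of 10, so P(defective|defective moved) = 3/5
If working transferred: Urn II has 5 defective of 10, so P(defective|working moved) = 1/2
By total probability: P(defective) = 1/9*3/5 + 8/9*1/2 = 23/45

23/45


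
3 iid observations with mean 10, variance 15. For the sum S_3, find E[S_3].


E[S_n] = n*E[X_1] = 3*10 = 30

30


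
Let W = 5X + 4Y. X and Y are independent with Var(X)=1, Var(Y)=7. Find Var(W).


Independence => Cov(X,Y)=0
Var(5X + 4Y) = 5^2*Var(X) + 4^2*Var(Y)
= 25*1 + 16*7 = 137

137


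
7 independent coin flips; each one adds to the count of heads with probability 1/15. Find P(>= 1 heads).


P(at least one) = 1 - P(none)
P(none) = (1 - 1/15)^7 = (14/15)^7 = 105413504/170859375
P(at least one) = 1 - 105413504/170859375 = 65445871/170859375

65445871/170859375


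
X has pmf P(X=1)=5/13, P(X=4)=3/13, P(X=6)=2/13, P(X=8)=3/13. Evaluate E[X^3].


E[X^3] = sum(x^3 * P(x))
= 1*5/13 + 64*3/13 + 216*2/13 + 512*3/13
= 2165/13

2165/13


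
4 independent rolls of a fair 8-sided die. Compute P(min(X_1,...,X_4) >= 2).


P(min >= 2) = P(all X_i >= 2) = (P(X_1 >= 2))^4
= (7/8)^4 = 2401/4096

2401/4096


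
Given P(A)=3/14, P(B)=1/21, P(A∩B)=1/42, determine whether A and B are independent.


P(A)*P(B) = 3/14*1/21 = 1/98
P(A∩B) = 1/42 != 1/98, so not independent

No, A and B are not independent


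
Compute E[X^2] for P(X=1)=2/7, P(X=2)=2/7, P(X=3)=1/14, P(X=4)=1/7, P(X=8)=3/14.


E[X^2] = sum(g(x)*P(x))
= 1*2/7 + 4*2/7 + 9*1/14 + 16*1/7 + 64*3/14
= 253/14

253/14


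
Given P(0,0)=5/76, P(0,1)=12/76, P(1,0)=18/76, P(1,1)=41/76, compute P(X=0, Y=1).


Read from table: P(X=0, Y=1) = 12/76 = 3/19

3/19


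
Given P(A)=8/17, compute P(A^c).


P(A') = 1 - P(A) = 1 - 8/17 = 9/17

9/17


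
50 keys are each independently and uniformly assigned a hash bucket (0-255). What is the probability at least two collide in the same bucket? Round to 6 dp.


P(all different) = prod((256-i)/256 for i=0..49) = 0.005932
P(at least one match) = 1 - 0.005932 = 0.994068

0.994068


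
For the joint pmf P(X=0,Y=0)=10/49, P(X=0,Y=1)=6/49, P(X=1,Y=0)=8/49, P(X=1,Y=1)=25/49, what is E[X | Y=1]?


P(Y=1) = 31/49
E[X|Y=1] = (0*6 + 1*25)/31 = 25/31

25/31


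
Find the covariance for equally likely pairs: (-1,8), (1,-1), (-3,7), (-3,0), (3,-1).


E[X]=-3/5, E[Y]=13/5, E[XY]=-33/5
Cov(X,Y) = E[XY] - E[X]E[Y] = -33/5 + 3/5*13/5 = -126/25

-126/25


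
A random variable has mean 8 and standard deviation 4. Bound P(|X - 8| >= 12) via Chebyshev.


k = 12/4 = 3
Chebyshev: P(|X-mu| >= k*sigma) <= 1/k^2 = 1/3^2 = 1/9

1/9


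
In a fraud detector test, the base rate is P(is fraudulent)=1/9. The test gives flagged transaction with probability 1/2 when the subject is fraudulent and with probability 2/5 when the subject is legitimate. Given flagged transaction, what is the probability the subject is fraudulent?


P(A) = P(A|B)P(B) + P(A|B')P(B') = 1/2*1/9 + 2/5*8/9 = 37/90
P(B|A) = P(A|B)P(B)/P(A) = (1/18)/(37/90) = 5/37

5/37


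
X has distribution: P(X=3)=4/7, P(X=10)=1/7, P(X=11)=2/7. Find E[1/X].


E[1/X] = sum(g(x)*P(x))
= 1/3*4/7 + 1/10*1/7 + 1/11*2/7
= 533/2310

533/2310


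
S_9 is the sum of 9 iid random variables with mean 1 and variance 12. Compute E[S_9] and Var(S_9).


E[S_n] = n*mu = 9*1 = 9
Var(S_n) = n*sigma^2 = 9*12 = 108

E[S_9]=9, Var(S_9)=108


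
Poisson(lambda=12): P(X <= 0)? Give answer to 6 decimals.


P(X<=0) = e^(-12)*12^0/0!
≈ 0.0000061442
≈ 0.000006

0.000006


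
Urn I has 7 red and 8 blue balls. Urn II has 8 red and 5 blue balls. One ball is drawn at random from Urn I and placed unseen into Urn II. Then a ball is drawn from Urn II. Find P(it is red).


P(transfer red) = 7/15; P(transfer blue) = 8/15
If red transferred: Urn II has 9 red of 14, so P(red|red moved) = 9/14
If blue transferred: Urn II has 8 red of 14, so P(red|blue moved) = 4/7
By total probability: P(red) = 7/15*9/14 + 8/15*4/7 = 127/210

127/210


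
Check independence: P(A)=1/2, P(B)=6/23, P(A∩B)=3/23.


P(A)*P(B) = 1/2*6/23 = 3/23
P(A∩B) = 3/23, which equals P(A)P(B), so independent

Yes, A and B are independent


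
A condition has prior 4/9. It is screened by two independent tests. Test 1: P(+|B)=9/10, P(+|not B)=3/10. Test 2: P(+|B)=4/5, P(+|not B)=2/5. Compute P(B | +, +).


After test 1: P(+) = 9/10*4/9 + 3/10*5/9 = 17/30
P(B|+) = (2/5)/(17/30) = 12/17
After test 2 (use post1 as new prior): P(+) = 4/5*12/17 + 2/5*5/17 = 58/85
P(B|+,+) = (48/85)/(58/85) = 24/29

24/29


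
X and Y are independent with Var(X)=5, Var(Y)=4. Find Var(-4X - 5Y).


Independence => Cov(X,Y)=0
Var(-4X - 5Y) = (-4)^2*Var(X) + (-5)^2*Var(Y)
= 16*5 + 25*4 = 180

180


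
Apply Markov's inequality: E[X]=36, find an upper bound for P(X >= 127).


Markov: P(X >= a) <= E[X]/a
P(X >= 127) <= 36/127

36/127


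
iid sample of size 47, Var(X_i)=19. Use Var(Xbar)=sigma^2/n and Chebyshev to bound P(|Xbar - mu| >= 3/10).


Var(Xbar) = Var(X)/n = 19/47
Chebyshev: P(|Xbar-mu| >= 3/10) <= Var(Xbar)/(3/10)^2 = (19/47)/(9/100) = 1900/423
Bound exceeds 1, so trivial bound: 1

1


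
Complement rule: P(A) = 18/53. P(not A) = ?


P(A') = 1 - P(A) = 1 - 18/53 = 35/53

35/53


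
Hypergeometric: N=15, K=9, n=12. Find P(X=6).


P(X=6) = C(9,6)*C(6,6) / C(15,12)
= 84*1 / 455
= 84/455 = 12/65

12/65


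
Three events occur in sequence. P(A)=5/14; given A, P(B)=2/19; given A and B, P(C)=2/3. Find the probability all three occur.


P(A∩B∩C) = P(A) * P(B|A) * P(C|A∩B)
= 5/14 * 2/19 * 2/3
= 5/133 * 2/3 = 10/399

10/399


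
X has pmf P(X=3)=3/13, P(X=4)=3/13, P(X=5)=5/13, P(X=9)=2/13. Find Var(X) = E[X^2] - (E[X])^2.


E[X] = 64/13, E[X^2] = 362/13
Var(X) = E[X^2] - (E[X])^2 = 362/13 - (64/13)^2 = 610/169

610/169


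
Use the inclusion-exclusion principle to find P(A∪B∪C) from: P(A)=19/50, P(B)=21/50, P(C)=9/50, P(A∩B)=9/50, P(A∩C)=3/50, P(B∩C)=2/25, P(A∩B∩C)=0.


P(A∪B∪C) = P(A)+P(B)+P(C) - P(AB)-P(AC)-P(BC) + P(ABC)
= 19/50+21/50+9/50 - 9/50-3/50-2/25 + 0
= 33/50

33/50


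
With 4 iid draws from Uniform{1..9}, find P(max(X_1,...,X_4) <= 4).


P(max <= 4) = P(all X_i <= 4) = (P(X_1 <= 4))^4
= (4/9)^4 = 256/6561

256/6561
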